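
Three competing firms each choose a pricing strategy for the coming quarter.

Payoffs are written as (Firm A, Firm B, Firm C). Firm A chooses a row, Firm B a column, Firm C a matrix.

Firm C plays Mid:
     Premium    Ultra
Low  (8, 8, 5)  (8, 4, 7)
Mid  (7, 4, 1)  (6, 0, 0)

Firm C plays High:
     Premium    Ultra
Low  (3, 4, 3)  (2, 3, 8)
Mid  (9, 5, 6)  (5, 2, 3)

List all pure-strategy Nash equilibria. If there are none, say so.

Check each profile: it is a Nash equilibrium iff no player can strictly gain by switching unilaterally.
(Low, Premium, Mid): Firm A gets 8, best alternative 7; Firm B gets 8, best alternative 4; Firm C gets 5, best alternative 3. No profitable deviation — NE.
(Low, Premium, High): Firm A can switch to Mid (3 → 9). Not NE.
(Low, Ultra, Mid): Firm B can switch to Premium (4 → 8). Not NE.
(Low, Ultra, High): Firm A can switch to Mid (2 → 5). Not NE.
(Mid, Premium, Mid): Firm A can switch to Low (7 → 8). Not NE.
(Mid, Premium, High): Firm A gets 9, best alternative 3; Firm B gets 5, best alternative 2; Firm C gets 6, best alternative 1. No profitable deviation — NE.
(Mid, Ultra, Mid): Firm A can switch to Low (6 → 8). Not NE.
(Mid, Ultra, High): Firm B can switch to Premium (2 → 5). Not NE.

The pure Nash equilibria are (Low, Premium, Mid) and (Mid, Premium, High).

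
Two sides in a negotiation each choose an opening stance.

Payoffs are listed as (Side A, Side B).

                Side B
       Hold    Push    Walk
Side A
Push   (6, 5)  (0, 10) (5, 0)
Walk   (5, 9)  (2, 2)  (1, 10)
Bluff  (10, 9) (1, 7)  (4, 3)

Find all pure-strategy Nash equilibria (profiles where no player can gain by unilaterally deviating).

(Bluff, Hold)

For each player, find the best response to each opponent profile; mutual best responses are the pure NE.
Side A against Hold: payoffs 6, 5, 10 → best response Bluff.
Side A against Push: payoffs 0, 2, 1 → best response Walk.
Side A against Walk: payoffs 5, 1, 4 → best response Push.
Side B against Push: payoffs 5, 10, 0 → best response Push.
Side B against Walk: payoffs 9, 2, 10 → best response Walk.
Side B against Bluff: payoffs 9, 7, 3 → best response Hold.
Mutual best responses: (Bluff, Hold).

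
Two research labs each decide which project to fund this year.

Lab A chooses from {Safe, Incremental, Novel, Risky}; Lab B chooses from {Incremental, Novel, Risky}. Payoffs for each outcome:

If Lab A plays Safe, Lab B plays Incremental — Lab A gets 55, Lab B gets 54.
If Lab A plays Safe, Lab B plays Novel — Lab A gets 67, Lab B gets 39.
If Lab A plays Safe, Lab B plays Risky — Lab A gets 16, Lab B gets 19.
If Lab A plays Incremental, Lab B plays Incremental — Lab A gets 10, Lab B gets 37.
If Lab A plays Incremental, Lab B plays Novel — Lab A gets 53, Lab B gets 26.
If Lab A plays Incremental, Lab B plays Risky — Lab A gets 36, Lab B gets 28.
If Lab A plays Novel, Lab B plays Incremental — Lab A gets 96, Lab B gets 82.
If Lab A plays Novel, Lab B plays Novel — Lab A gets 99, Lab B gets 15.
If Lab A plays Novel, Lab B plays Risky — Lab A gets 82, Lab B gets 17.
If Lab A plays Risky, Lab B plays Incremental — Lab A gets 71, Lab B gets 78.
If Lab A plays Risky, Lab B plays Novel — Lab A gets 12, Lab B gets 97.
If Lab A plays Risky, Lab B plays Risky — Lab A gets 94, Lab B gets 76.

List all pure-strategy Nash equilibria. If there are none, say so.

(Safe, Incremental): Lab A can switch to Novel (55 → 96). Not NE.
(Safe, Novel): Lab A can switch to Novel (67 → 99). Not NE.
(Safe, Risky): Lab A can switch to Incremental (16 → 36). Not NE.
(Incremental, Incremental): Lab A can switch to Safe (10 → 55). Not NE.
(Incremental, Novel): Lab A can switch to Safe (53 → 67). Not NE.
(Incremental, Risky): Lab A can switch to Novel (36 → 82). Not NE.
(Novel, Incremental): Lab A gets 96, best alternative 71; Lab B gets 82, best alternative 17. No profitable deviation — NE.
(The remaining 5 profiles each have a profitable deviation by the same check.)

The unique pure-strategy Nash equilibrium is (Novel, Incremental).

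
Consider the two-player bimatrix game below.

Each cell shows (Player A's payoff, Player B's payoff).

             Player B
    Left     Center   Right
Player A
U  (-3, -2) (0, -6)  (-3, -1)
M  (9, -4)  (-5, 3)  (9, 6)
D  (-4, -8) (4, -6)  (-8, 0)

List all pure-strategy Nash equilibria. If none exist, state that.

Check each profile: it is a Nash equilibrium iff no player can strictly gain by switching unilaterally.
(U, Left): Player A can switch to M (-3 → 9). Not NE.
(U, Center): Player A can switch to D (0 → 4). Not NE.
(U, Right): Player A can switch to M (-3 → 9). Not NE.
(M, Left): Player B can switch to Center (-4 → 3). Not NE.
(M, Center): Player A can switch to U (-5 → 0). Not NE.
(M, Right): Player A gets 9, best alternative -3; Player B gets 6, best alternative 3. No profitable deviation — NE.
(D, Left): Player A can switch to U (-4 → -3). Not NE.
(D, Center): Player B can switch to Right (-6 → 0). Not NE.
(D, Right): Player A can switch to U (-8 → -3). Not NE.

Pure NE: (M, Right)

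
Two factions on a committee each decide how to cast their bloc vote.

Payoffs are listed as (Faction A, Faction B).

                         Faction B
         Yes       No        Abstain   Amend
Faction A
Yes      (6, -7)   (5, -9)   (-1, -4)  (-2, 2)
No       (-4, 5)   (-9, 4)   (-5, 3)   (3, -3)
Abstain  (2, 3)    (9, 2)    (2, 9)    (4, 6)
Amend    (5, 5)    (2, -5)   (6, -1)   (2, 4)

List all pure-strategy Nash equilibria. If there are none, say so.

Mark each player's best response to every combination of opponents' strategies; a profile where every player is best-responding is a pure Nash equilibrium.
Faction A against Yes: payoffs 6, -4, 2, 5 → best response Yes.
Faction A against No: payoffs 5, -9, 9, 2 → best response Abstain.
Faction A against Abstain: payoffs -1, -5, 2, 6 → best response Amend.
Faction A against Amend: payoffs -2, 3, 4, 2 → best response Abstain.
Faction B against Yes: payoffs -7, -9, -4, 2 → best response Amend.
Faction B against No: payoffs 5, 4, 3, -3 → best response Yes.
Faction B against Abstain: payoffs 3, 2, 9, 6 → best response Abstain.
Faction B against Amend: payoffs 5, -5, -1, 4 → best response Yes.
No profile is a mutual best response for all players.

This game has no pure Nash equilibrium.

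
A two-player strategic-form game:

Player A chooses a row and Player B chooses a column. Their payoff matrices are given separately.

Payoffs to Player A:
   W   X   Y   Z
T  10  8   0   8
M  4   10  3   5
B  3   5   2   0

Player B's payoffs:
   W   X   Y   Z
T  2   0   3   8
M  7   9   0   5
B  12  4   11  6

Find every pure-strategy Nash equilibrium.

Player A against W: payoffs 10, 4, 3 → best response T.
Player A against X: payoffs 8, 10, 5 → best response M.
Player A against Y: payoffs 0, 3, 2 → best response M.
Player A against Z: payoffs 8, 5, 0 → best response T.
Player B against T: payoffs 2, 0, 3, 8 → best response Z.
Player B against M: payoffs 7, 9, 0, 5 → best response X.
Player B against B: payoffs 12, 4, 11, 6 → best response W.
Mutual best responses: (T, Z); (M, X).

The pure Nash equilibria are (T, Z) and (M, X).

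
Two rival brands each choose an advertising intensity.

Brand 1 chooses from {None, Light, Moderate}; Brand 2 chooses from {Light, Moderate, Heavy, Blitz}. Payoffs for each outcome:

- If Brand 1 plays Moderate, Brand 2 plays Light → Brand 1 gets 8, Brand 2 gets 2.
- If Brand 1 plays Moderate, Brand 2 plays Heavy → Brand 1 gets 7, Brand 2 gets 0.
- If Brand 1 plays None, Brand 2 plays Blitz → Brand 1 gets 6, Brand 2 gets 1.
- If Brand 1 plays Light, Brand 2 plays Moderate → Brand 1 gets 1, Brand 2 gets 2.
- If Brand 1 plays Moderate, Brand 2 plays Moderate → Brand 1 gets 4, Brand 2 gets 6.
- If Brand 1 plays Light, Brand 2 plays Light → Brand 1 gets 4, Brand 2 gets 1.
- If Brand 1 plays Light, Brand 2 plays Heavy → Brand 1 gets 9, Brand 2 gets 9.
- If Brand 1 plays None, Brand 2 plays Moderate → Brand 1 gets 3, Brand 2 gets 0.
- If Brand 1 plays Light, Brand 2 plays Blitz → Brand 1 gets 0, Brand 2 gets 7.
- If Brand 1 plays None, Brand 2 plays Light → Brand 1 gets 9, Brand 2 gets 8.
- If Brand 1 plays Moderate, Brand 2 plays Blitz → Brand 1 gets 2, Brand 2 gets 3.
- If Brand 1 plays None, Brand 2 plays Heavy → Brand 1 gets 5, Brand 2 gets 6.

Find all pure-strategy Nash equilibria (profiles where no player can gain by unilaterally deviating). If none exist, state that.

(None, Light): Brand 1 gets 9, best alternative 8; Brand 2 gets 8, best alternative 6. No profitable deviation — NE.
(None, Moderate): Brand 1 can switch to Moderate (3 → 4). Not NE.
(None, Heavy): Brand 1 can switch to Light (5 → 9). Not NE.
(None, Blitz): Brand 2 can switch to Light (1 → 8). Not NE.
(Light, Light): Brand 1 can switch to None (4 → 9). Not NE.
(Light, Moderate): Brand 1 can switch to None (1 → 3). Not NE.
(Light, Heavy): Brand 1 gets 9, best alternative 7; Brand 2 gets 9, best alternative 7. No profitable deviation — NE.
(Light, Blitz): Brand 1 can switch to None (0 → 6). Not NE.
(Moderate, Moderate): Brand 1 gets 4, best alternative 3; Brand 2 gets 6, best alternative 3. No profitable deviation — NE.
(The remaining 3 profiles each have a profitable deviation by the same check.)

(None, Light); (Light, Heavy); (Moderate, Moderate)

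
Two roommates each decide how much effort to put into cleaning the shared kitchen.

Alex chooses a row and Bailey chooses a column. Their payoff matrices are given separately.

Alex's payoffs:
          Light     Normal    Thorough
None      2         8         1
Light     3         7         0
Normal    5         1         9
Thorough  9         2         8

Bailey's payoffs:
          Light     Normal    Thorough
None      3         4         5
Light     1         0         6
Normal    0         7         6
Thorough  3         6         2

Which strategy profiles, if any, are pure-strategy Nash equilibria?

(None, Light): Alex can switch to Light (2 → 3). Not NE.
(None, Normal): Bailey can switch to Thorough (4 → 5). Not NE.
(None, Thorough): Alex can switch to Normal (1 → 9). Not NE.
(Light, Light): Alex can switch to Normal (3 → 5). Not NE.
(Light, Normal): Alex can switch to None (7 → 8). Not NE.
(Light, Thorough): Alex can switch to None (0 → 1). Not NE.
(Normal, Light): Alex can switch to Thorough (5 → 9). Not NE.
(Normal, Normal): Alex can switch to None (1 → 8). Not NE.
(Normal, Thorough): Bailey can switch to Normal (6 → 7). Not NE.
(Thorough, Light): Bailey can switch to Normal (3 → 6). Not NE.
(Thorough, Normal): Alex can switch to None (2 → 8). Not NE.
(Thorough, Thorough): Alex can switch to Normal (8 → 9). Not NE.

none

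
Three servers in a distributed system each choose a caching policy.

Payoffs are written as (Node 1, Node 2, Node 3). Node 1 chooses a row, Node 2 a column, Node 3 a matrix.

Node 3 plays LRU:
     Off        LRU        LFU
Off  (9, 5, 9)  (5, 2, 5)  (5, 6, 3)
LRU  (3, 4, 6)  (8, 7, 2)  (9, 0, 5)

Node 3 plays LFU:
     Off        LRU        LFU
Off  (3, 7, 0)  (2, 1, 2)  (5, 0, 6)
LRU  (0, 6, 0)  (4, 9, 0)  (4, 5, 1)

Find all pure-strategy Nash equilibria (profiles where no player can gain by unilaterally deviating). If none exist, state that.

(LRU, LRU, LRU)

Node 1 against (Off, LRU): payoffs 9, 3 → best response Off.
Node 1 against (Off, LFU): payoffs 3, 0 → best response Off.
Node 1 against (LRU, LRU): payoffs 5, 8 → best response LRU.
Node 1 against (LRU, LFU): payoffs 2, 4 → best response LRU.
Node 1 against (LFU, LRU): payoffs 5, 9 → best response LRU.
Node 1 against (LFU, LFU): payoffs 5, 4 → best response Off.
Node 2 against (Off, LRU): payoffs 5, 2, 6 → best response LFU.
Node 2 against (Off, LFU): payoffs 7, 1, 0 → best response Off.
Node 2 against (LRU, LRU): payoffs 4, 7, 0 → best response LRU.
Node 2 against (LRU, LFU): payoffs 6, 9, 5 → best response LRU.
Node 3 against (Off, Off): payoffs 9, 0 → best response LRU.
Node 3 against (Off, LRU): payoffs 5, 2 → best response LRU.
Node 3 against (Off, LFU): payoffs 3, 6 → best response LFU.
Node 3 against (LRU, Off): payoffs 6, 0 → best response LRU.
Node 3 against (LRU, LRU): payoffs 2, 0 → best response LRU.
Node 3 against (LRU, LFU): payoffs 5, 1 → best response LRU.
Mutual best responses: (LRU, LRU, LRU).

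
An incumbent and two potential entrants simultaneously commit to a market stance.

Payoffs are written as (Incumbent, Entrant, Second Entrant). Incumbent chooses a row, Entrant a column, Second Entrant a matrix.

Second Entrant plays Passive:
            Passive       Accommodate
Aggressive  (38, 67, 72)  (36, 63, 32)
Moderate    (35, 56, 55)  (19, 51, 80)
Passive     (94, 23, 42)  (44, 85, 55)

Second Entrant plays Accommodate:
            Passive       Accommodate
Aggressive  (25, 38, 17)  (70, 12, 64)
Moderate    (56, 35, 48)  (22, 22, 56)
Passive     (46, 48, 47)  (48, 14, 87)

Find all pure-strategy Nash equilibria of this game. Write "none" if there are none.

(Aggressive, Passive, Passive): Incumbent can switch to Passive (38 → 94). Not NE.
(Aggressive, Passive, Accommodate): Incumbent can switch to Moderate (25 → 56). Not NE.
(Aggressive, Accommodate, Passive): Incumbent can switch to Passive (36 → 44). Not NE.
(Aggressive, Accommodate, Accommodate): Entrant can switch to Passive (12 → 38). Not NE.
(Moderate, Passive, Passive): Incumbent can switch to Aggressive (35 → 38). Not NE.
(Moderate, Passive, Accommodate): Second Entrant can switch to Passive (48 → 55). Not NE.
(Moderate, Accommodate, Passive): Incumbent can switch to Aggressive (19 → 36). Not NE.
(Moderate, Accommodate, Accommodate): Incumbent can switch to Aggressive (22 → 70). Not NE.
(Passive, Passive, Passive): Entrant can switch to Accommodate (23 → 85). Not NE.
(Passive, Passive, Accommodate): Incumbent can switch to Moderate (46 → 56). Not NE.
(The remaining 2 profiles each have a profitable deviation by the same check.)

none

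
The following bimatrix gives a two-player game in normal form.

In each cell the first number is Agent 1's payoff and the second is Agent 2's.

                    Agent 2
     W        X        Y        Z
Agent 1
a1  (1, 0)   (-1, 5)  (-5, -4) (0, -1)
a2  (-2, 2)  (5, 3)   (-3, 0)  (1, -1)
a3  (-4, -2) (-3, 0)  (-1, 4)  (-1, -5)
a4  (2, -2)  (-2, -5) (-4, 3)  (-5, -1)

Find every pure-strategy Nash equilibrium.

The pure Nash equilibria are (a2, X), (a3, Y).

Agent 1 against W: payoffs 1, -2, -4, 2 → best response a4.
Agent 1 against X: payoffs -1, 5, -3, -2 → best response a2.
Agent 1 against Y: payoffs -5, -3, -1, -4 → best response a3.
Agent 1 against Z: payoffs 0, 1, -1, -5 → best response a2.
Agent 2 against a1: payoffs 0, 5, -4, -1 → best response X.
Agent 2 against a2: payoffs 2, 3, 0, -1 → best response X.
Agent 2 against a3: payoffs -2, 0, 4, -5 → best response Y.
Agent 2 against a4: payoffs -2, -5, 3, -1 → best response Y.
Mutual best responses: (a2, X); (a3, Y).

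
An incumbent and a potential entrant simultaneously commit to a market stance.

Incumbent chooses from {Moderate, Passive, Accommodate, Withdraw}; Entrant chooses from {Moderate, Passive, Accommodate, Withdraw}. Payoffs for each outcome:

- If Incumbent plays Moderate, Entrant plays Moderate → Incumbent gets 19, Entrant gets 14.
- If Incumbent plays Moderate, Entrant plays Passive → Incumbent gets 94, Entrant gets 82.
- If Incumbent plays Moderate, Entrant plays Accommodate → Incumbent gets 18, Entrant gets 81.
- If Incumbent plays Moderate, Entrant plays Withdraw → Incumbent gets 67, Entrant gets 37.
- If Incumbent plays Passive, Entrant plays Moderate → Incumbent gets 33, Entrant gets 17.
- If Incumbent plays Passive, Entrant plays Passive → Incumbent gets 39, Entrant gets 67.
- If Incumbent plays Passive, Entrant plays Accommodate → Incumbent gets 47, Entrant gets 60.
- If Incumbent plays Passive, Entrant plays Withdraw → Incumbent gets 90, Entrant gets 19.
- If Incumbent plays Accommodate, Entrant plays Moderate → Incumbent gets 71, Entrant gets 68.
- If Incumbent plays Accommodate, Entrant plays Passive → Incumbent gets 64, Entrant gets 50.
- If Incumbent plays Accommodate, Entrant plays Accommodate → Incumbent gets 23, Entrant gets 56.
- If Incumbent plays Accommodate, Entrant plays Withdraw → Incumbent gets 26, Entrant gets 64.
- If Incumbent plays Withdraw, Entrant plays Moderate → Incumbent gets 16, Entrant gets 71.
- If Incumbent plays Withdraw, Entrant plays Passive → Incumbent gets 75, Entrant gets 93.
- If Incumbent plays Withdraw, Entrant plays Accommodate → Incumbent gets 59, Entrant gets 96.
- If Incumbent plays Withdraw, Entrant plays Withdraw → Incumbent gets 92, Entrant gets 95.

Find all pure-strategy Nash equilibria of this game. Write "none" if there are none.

Mark each player's best response to every combination of opponents' strategies; a profile where every player is best-responding is a pure Nash equilibrium.
Incumbent against Moderate: payoffs 19, 33, 71, 16 → best response Accommodate.
Incumbent against Passive: payoffs 94, 39, 64, 75 → best response Moderate.
Incumbent against Accommodate: payoffs 18, 47, 23, 59 → best response Withdraw.
Incumbent against Withdraw: payoffs 67, 90, 26, 92 → best response Withdraw.
Entrant against Moderate: payoffs 14, 82, 81, 37 → best response Passive.
Entrant against Passive: payoffs 17, 67, 60, 19 → best response Passive.
Entrant against Accommodate: payoffs 68, 50, 56, 64 → best response Moderate.
Entrant against Withdraw: payoffs 71, 93, 96, 95 → best response Accommodate.
Mutual best responses: (Moderate, Passive); (Accommodate, Moderate); (Withdraw, Accommodate).

Pure-strategy Nash equilibria: (Moderate, Passive), (Accommodate, Moderate), (Withdraw, Accommodate)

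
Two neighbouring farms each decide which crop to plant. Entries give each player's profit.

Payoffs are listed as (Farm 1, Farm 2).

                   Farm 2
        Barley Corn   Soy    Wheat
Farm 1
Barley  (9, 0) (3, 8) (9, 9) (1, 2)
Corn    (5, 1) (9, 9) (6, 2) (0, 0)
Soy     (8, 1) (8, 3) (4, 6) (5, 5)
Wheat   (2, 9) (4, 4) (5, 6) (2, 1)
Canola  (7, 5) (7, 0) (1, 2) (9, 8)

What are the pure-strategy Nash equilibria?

Farm 1 against Barley: payoffs 9, 5, 8, 2, 7 → best response Barley.
Farm 1 against Corn: payoffs 3, 9, 8, 4, 7 → best response Corn.
Farm 1 against Soy: payoffs 9, 6, 4, 5, 1 → best response Barley.
Farm 1 against Wheat: payoffs 1, 0, 5, 2, 9 → best response Canola.
Farm 2 against Barley: payoffs 0, 8, 9, 2 → best response Soy.
Farm 2 against Corn: payoffs 1, 9, 2, 0 → best response Corn.
Farm 2 against Soy: payoffs 1, 3, 6, 5 → best response Soy.
Farm 2 against Wheat: payoffs 9, 4, 6, 1 → best response Barley.
Farm 2 against Canola: payoffs 5, 0, 2, 8 → best response Wheat.
Mutual best responses: (Barley, Soy); (Corn, Corn); (Canola, Wheat).

The pure Nash equilibria are (Barley, Soy), (Corn, Corn), (Canola, Wheat).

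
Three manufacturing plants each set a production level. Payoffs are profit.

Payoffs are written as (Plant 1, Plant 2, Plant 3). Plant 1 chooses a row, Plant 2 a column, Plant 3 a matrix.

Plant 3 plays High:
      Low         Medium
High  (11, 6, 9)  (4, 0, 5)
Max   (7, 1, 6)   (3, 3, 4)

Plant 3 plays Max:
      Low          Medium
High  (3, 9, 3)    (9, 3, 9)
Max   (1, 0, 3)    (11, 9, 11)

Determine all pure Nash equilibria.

(High, Low, High): Plant 1 gets 11, best alternative 7; Plant 2 gets 6, best alternative 0; Plant 3 gets 9, best alternative 3. No profitable deviation — NE.
(High, Low, Max): Plant 3 can switch to High (3 → 9). Not NE.
(High, Medium, High): Plant 2 can switch to Low (0 → 6). Not NE.
(High, Medium, Max): Plant 1 can switch to Max (9 → 11). Not NE.
(Max, Low, High): Plant 1 can switch to High (7 → 11). Not NE.
(Max, Low, Max): Plant 1 can switch to High (1 → 3). Not NE.
(Max, Medium, High): Plant 1 can switch to High (3 → 4). Not NE.
(Max, Medium, Max): Plant 1 gets 11, best alternative 9; Plant 2 gets 9, best alternative 0; Plant 3 gets 11, best alternative 4. No profitable deviation — NE.

Pure-strategy Nash equilibria: (High, Low, High); (Max, Medium, Max)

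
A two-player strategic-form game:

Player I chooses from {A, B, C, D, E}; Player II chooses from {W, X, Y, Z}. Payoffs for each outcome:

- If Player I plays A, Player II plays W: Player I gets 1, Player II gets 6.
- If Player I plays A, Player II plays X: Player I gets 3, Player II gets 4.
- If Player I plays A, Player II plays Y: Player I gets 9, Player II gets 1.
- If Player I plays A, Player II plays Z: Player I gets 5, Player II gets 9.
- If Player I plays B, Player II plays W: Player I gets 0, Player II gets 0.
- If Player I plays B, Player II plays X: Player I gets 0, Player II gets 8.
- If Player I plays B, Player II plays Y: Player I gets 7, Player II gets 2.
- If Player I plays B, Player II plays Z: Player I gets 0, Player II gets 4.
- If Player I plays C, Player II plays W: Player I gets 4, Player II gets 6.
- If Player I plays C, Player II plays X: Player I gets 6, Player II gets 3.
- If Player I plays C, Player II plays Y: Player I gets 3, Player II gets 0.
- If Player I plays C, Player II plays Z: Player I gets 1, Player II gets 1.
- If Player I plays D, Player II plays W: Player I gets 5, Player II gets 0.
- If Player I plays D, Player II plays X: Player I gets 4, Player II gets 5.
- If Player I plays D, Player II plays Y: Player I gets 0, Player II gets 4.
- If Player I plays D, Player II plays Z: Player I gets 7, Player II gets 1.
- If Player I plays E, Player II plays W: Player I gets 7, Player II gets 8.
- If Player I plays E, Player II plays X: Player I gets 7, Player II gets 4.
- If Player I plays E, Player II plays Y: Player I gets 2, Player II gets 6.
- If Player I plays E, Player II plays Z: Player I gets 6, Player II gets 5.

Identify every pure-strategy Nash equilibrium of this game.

The unique pure-strategy Nash equilibrium is (E, W).

(A, W): Player I can switch to C (1 → 4). Not NE.
(A, X): Player I can switch to C (3 → 6). Not NE.
(A, Y): Player II can switch to W (1 → 6). Not NE.
(A, Z): Player I can switch to D (5 → 7). Not NE.
(B, W): Player I can switch to A (0 → 1). Not NE.
(B, X): Player I can switch to A (0 → 3). Not NE.
(B, Y): Player I can switch to A (7 → 9). Not NE.
(B, Z): Player I can switch to A (0 → 5). Not NE.
(C, W): Player I can switch to D (4 → 5). Not NE.
(C, X): Player I can switch to E (6 → 7). Not NE.
(C, Y): Player I can switch to A (3 → 9). Not NE.
(C, Z): Player I can switch to A (1 → 5). Not NE.
(E, W): Player I gets 7, best alternative 5; Player II gets 8, best alternative 6. No profitable deviation — NE.
(The remaining 7 profiles each have a profitable deviation by the same check.)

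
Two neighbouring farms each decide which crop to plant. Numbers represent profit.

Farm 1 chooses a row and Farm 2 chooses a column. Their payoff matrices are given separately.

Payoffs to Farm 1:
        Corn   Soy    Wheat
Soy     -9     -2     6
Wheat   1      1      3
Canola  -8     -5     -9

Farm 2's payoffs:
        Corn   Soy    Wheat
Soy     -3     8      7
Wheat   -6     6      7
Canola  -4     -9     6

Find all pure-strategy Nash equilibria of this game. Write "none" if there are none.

(Soy, Corn): Farm 1 can switch to Wheat (-9 → 1). Not NE.
(Soy, Soy): Farm 1 can switch to Wheat (-2 → 1). Not NE.
(Soy, Wheat): Farm 2 can switch to Soy (7 → 8). Not NE.
(Wheat, Corn): Farm 2 can switch to Soy (-6 → 6). Not NE.
(Wheat, Soy): Farm 2 can switch to Wheat (6 → 7). Not NE.
(Wheat, Wheat): Farm 1 can switch to Soy (3 → 6). Not NE.
(Canola, Corn): Farm 1 can switch to Wheat (-8 → 1). Not NE.
(Canola, Soy): Farm 1 can switch to Soy (-5 → -2). Not NE.
(Canola, Wheat): Farm 1 can switch to Soy (-9 → 6). Not NE.

No pure-strategy Nash equilibrium.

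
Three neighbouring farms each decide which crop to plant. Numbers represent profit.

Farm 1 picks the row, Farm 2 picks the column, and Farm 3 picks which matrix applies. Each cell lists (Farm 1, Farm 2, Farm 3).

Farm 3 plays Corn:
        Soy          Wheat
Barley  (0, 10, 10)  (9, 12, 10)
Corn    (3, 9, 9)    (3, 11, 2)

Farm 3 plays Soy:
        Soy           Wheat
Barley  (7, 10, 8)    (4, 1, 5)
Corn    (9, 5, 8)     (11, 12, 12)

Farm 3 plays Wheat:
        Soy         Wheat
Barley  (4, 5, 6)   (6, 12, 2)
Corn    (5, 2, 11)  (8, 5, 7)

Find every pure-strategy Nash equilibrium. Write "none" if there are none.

Pure-strategy Nash equilibria: (Barley, Wheat, Corn); (Corn, Wheat, Soy)

Mark each player's best response to every combination of opponents' strategies; a profile where every player is best-responding is a pure Nash equilibrium.
Farm 1 against (Soy, Corn): payoffs 0, 3 → best response Corn.
Farm 1 against (Soy, Soy): payoffs 7, 9 → best response Corn.
Farm 1 against (Soy, Wheat): payoffs 4, 5 → best response Corn.
Farm 1 against (Wheat, Corn): payoffs 9, 3 → best response Barley.
Farm 1 against (Wheat, Soy): payoffs 4, 11 → best response Corn.
Farm 1 against (Wheat, Wheat): payoffs 6, 8 → best response Corn.
Farm 2 against (Barley, Corn): payoffs 10, 12 → best response Wheat.
Farm 2 against (Barley, Soy): payoffs 10, 1 → best response Soy.
Farm 2 against (Barley, Wheat): payoffs 5, 12 → best response Wheat.
Farm 2 against (Corn, Corn): payoffs 9, 11 → best response Wheat.
Farm 2 against (Corn, Soy): payoffs 5, 12 → best response Wheat.
Farm 2 against (Corn, Wheat): payoffs 2, 5 → best response Wheat.
Farm 3 against (Barley, Soy): payoffs 10, 8, 6 → best response Corn.
Farm 3 against (Barley, Wheat): payoffs 10, 5, 2 → best response Corn.
Farm 3 against (Corn, Soy): payoffs 9, 8, 11 → best response Wheat.
Farm 3 against (Corn, Wheat): payoffs 2, 12, 7 → best response Soy.
Mutual best responses: (Barley, Wheat, Corn); (Corn, Wheat, Soy).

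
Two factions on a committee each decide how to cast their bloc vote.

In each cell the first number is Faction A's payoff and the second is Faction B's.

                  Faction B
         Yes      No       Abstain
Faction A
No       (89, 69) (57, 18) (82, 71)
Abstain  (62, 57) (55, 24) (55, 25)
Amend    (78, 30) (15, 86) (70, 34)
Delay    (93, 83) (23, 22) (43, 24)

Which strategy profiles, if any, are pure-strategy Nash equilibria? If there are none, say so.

Pure-strategy Nash equilibria: (No, Abstain) and (Delay, Yes)

Faction A against Yes: payoffs 89, 62, 78, 93 → best response Delay.
Faction A against No: payoffs 57, 55, 15, 23 → best response No.
Faction A against Abstain: payoffs 82, 55, 70, 43 → best response No.
Faction B against No: payoffs 69, 18, 71 → best response Abstain.
Faction B against Abstain: payoffs 57, 24, 25 → best response Yes.
Faction B against Amend: payoffs 30, 86, 34 → best response No.
Faction B against Delay: payoffs 83, 22, 24 → best response Yes.
Mutual best responses: (No, Abstain); (Delay, Yes).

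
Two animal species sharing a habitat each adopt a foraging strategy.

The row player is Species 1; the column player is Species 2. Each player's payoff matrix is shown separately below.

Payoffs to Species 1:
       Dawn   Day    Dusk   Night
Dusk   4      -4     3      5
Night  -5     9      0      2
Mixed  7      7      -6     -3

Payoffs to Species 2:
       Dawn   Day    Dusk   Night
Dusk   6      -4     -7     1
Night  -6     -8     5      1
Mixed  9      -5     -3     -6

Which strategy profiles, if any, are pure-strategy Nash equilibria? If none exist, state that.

(Mixed, Dawn)

Species 1 against Dawn: payoffs 4, -5, 7 → best response Mixed.
Species 1 against Day: payoffs -4, 9, 7 → best response Night.
Species 1 against Dusk: payoffs 3, 0, -6 → best response Dusk.
Species 1 against Night: payoffs 5, 2, -3 → best response Dusk.
Species 2 against Dusk: payoffs 6, -4, -7, 1 → best response Dawn.
Species 2 against Night: payoffs -6, -8, 5, 1 → best response Dusk.
Species 2 against Mixed: payoffs 9, -5, -3, -6 → best response Dawn.
Mutual best responses: (Mixed, Dawn).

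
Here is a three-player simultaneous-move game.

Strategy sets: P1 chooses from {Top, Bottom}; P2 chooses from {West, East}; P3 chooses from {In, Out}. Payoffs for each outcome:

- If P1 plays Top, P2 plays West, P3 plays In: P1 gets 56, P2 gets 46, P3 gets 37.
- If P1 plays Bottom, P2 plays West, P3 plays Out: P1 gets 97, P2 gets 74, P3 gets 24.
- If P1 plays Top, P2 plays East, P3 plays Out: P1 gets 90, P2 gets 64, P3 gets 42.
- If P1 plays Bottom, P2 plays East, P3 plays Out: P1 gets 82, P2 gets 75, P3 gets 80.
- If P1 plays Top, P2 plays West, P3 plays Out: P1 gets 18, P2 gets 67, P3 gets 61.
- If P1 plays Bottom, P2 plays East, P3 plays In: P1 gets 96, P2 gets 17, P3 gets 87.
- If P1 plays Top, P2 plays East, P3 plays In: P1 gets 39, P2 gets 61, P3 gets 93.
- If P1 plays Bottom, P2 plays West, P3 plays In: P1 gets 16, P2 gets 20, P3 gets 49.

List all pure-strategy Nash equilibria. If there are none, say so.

P1 against (West, In): payoffs 56, 16 → best response Top.
P1 against (West, Out): payoffs 18, 97 → best response Bottom.
P1 against (East, In): payoffs 39, 96 → best response Bottom.
P1 against (East, Out): payoffs 90, 82 → best response Top.
P2 against (Top, In): payoffs 46, 61 → best response East.
P2 against (Top, Out): payoffs 67, 64 → best response West.
P2 against (Bottom, In): payoffs 20, 17 → best response West.
P2 against (Bottom, Out): payoffs 74, 75 → best response East.
P3 against (Top, West): payoffs 37, 61 → best response Out.
P3 against (Top, East): payoffs 93, 42 → best response In.
P3 against (Bottom, West): payoffs 49, 24 → best response In.
P3 against (Bottom, East): payoffs 87, 80 → best response In.
No profile is a mutual best response for all players.

This game has no pure Nash equilibrium.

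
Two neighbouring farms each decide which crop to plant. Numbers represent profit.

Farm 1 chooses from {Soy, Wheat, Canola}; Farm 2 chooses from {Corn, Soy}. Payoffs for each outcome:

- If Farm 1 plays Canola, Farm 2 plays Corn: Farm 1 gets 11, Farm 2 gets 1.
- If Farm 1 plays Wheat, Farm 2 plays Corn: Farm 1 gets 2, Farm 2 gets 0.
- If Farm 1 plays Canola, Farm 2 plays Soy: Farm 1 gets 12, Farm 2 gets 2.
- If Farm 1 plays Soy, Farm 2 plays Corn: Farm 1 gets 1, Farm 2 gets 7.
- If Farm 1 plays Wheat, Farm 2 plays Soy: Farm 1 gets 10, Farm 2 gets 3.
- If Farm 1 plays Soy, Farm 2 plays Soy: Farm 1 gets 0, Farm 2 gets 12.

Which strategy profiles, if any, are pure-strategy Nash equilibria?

(Canola, Soy)

(Soy, Corn): Farm 1 can switch to Wheat (1 → 2). Not NE.
(Soy, Soy): Farm 1 can switch to Wheat (0 → 10). Not NE.
(Wheat, Corn): Farm 1 can switch to Canola (2 → 11). Not NE.
(Wheat, Soy): Farm 1 can switch to Canola (10 → 12). Not NE.
(Canola, Corn): Farm 2 can switch to Soy (1 → 2). Not NE.
(Canola, Soy): Farm 1 gets 12, best alternative 10; Farm 2 gets 2, best alternative 1. No profitable deviation — NE.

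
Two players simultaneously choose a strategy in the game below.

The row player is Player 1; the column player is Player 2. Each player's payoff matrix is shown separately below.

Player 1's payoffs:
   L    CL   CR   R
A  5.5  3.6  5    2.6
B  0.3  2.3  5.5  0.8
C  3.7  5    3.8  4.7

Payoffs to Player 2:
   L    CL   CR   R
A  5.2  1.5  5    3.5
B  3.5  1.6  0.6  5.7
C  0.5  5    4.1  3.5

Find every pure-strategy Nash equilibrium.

The pure Nash equilibria are (A, L), (C, CL).

Player 1 against L: payoffs 5.5, 0.3, 3.7 → best response A.
Player 1 against CL: payoffs 3.6, 2.3, 5 → best response C.
Player 1 against CR: payoffs 5, 5.5, 3.8 → best response B.
Player 1 against R: payoffs 2.6, 0.8, 4.7 → best response C.
Player 2 against A: payoffs 5.2, 1.5, 5, 3.5 → best response L.
Player 2 against B: payoffs 3.5, 1.6, 0.6, 5.7 → best response R.
Player 2 against C: payoffs 0.5, 5, 4.1, 3.5 → best response CL.
Mutual best responses: (A, L); (C, CL).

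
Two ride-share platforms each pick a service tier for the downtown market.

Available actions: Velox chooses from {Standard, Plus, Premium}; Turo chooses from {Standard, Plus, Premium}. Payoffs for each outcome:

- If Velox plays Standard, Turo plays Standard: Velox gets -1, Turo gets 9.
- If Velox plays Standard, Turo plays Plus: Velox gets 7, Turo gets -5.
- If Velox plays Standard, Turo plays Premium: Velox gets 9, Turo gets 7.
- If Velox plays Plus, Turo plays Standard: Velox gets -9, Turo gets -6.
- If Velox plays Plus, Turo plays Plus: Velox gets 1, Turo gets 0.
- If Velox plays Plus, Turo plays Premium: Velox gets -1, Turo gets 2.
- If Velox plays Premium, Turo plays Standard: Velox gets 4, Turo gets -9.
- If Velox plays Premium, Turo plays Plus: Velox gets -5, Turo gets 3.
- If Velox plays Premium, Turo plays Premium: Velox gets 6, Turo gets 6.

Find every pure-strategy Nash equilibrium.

Mark each player's best response to every combination of opponents' strategies; a profile where every player is best-responding is a pure Nash equilibrium.
Velox against Standard: payoffs -1, -9, 4 → best response Premium.
Velox against Plus: payoffs 7, 1, -5 → best response Standard.
Velox against Premium: payoffs 9, -1, 6 → best response Standard.
Turo against Standard: payoffs 9, -5, 7 → best response Standard.
Turo against Plus: payoffs -6, 0, 2 → best response Premium.
Turo against Premium: payoffs -9, 3, 6 → best response Premium.
No profile is a mutual best response for all players.

There is no pure-strategy Nash equilibrium.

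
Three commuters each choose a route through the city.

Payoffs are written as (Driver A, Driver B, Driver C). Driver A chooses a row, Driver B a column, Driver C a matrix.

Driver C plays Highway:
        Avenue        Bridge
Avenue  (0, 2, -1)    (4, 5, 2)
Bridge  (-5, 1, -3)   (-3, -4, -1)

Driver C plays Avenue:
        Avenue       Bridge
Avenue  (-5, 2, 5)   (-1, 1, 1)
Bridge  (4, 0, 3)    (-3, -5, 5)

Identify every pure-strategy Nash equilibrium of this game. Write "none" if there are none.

Pure-strategy Nash equilibria: (Avenue, Bridge, Highway); (Bridge, Avenue, Avenue)

(Avenue, Avenue, Highway): Driver B can switch to Bridge (2 → 5). Not NE.
(Avenue, Avenue, Avenue): Driver A can switch to Bridge (-5 → 4). Not NE.
(Avenue, Bridge, Highway): Driver A gets 4, best alternative -3; Driver B gets 5, best alternative 2; Driver C gets 2, best alternative 1. No profitable deviation — NE.
(Avenue, Bridge, Avenue): Driver B can switch to Avenue (1 → 2). Not NE.
(Bridge, Avenue, Highway): Driver A can switch to Avenue (-5 → 0). Not NE.
(Bridge, Avenue, Avenue): Driver A gets 4, best alternative -5; Driver B gets 0, best alternative -5; Driver C gets 3, best alternative -3. No profitable deviation — NE.
(Bridge, Bridge, Highway): Driver A can switch to Avenue (-3 → 4). Not NE.
(Bridge, Bridge, Avenue): Driver A can switch to Avenue (-3 → -1). Not NE.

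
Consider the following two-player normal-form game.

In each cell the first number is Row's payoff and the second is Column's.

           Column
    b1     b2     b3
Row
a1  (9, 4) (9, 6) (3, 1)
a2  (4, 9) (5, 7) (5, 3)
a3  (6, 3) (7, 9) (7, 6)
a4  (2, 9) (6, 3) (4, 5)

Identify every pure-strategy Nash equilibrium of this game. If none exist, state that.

Row against b1: payoffs 9, 4, 6, 2 → best response a1.
Row against b2: payoffs 9, 5, 7, 6 → best response a1.
Row against b3: payoffs 3, 5, 7, 4 → best response a3.
Column against a1: payoffs 4, 6, 1 → best response b2.
Column against a2: payoffs 9, 7, 3 → best response b1.
Column against a3: payoffs 3, 9, 6 → best response b2.
Column against a4: payoffs 9, 3, 5 → best response b1.
Mutual best responses: (a1, b2).

(a1, b2)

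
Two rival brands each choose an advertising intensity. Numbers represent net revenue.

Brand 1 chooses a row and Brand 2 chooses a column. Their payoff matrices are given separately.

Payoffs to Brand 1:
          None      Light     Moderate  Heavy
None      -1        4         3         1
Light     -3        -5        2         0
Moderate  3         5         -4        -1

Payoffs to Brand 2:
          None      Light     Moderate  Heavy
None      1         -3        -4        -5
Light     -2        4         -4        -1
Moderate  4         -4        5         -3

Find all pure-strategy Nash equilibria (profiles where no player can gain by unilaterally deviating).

Brand 1 against None: payoffs -1, -3, 3 → best response Moderate.
Brand 1 against Light: payoffs 4, -5, 5 → best response Moderate.
Brand 1 against Moderate: payoffs 3, 2, -4 → best response None.
Brand 1 against Heavy: payoffs 1, 0, -1 → best response None.
Brand 2 against None: payoffs 1, -3, -4, -5 → best response None.
Brand 2 against Light: payoffs -2, 4, -4, -1 → best response Light.
Brand 2 against Moderate: payoffs 4, -4, 5, -3 → best response Moderate.
No profile is a mutual best response for all players.

none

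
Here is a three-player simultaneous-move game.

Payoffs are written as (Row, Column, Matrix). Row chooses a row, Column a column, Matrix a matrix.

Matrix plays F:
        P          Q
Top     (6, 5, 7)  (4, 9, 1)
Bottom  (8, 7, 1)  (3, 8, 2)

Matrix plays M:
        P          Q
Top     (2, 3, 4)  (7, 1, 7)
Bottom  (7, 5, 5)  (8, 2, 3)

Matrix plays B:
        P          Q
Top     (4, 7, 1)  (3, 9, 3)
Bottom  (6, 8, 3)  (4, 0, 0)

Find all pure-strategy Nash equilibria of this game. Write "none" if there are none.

Row against (P, F): payoffs 6, 8 → best response Bottom.
Row against (P, M): payoffs 2, 7 → best response Bottom.
Row against (P, B): payoffs 4, 6 → best response Bottom.
Row against (Q, F): payoffs 4, 3 → best response Top.
Row against (Q, M): payoffs 7, 8 → best response Bottom.
Row against (Q, B): payoffs 3, 4 → best response Bottom.
Column against (Top, F): payoffs 5, 9 → best response Q.
Column against (Top, M): payoffs 3, 1 → best response P.
Column against (Top, B): payoffs 7, 9 → best response Q.
Column against (Bottom, F): payoffs 7, 8 → best response Q.
Column against (Bottom, M): payoffs 5, 2 → best response P.
Column against (Bottom, B): payoffs 8, 0 → best response P.
Matrix against (Top, P): payoffs 7, 4, 1 → best response F.
Matrix against (Top, Q): payoffs 1, 7, 3 → best response M.
Matrix against (Bottom, P): payoffs 1, 5, 3 → best response M.
Matrix against (Bottom, Q): payoffs 2, 3, 0 → best response M.
Mutual best responses: (Bottom, P, M).

The unique pure-strategy Nash equilibrium is (Bottom, P, M).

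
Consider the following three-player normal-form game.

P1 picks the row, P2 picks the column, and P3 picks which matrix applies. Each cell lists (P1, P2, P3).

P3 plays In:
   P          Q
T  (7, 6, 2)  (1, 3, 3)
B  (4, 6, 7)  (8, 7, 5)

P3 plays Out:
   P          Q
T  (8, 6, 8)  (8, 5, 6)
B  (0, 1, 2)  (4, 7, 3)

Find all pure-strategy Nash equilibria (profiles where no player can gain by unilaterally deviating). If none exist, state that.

Pure-strategy Nash equilibria: (T, P, Out); (B, Q, In)

P1 against (P, In): payoffs 7, 4 → best response T.
P1 against (P, Out): payoffs 8, 0 → best response T.
P1 against (Q, In): payoffs 1, 8 → best response B.
P1 against (Q, Out): payoffs 8, 4 → best response T.
P2 against (T, In): payoffs 6, 3 → best response P.
P2 against (T, Out): payoffs 6, 5 → best response P.
P2 against (B, In): payoffs 6, 7 → best response Q.
P2 against (B, Out): payoffs 1, 7 → best response Q.
P3 against (T, P): payoffs 2, 8 → best response Out.
P3 against (T, Q): payoffs 3, 6 → best response Out.
P3 against (B, P): payoffs 7, 2 → best response In.
P3 against (B, Q): payoffs 5, 3 → best response In.
Mutual best responses: (T, P, Out); (B, Q, In).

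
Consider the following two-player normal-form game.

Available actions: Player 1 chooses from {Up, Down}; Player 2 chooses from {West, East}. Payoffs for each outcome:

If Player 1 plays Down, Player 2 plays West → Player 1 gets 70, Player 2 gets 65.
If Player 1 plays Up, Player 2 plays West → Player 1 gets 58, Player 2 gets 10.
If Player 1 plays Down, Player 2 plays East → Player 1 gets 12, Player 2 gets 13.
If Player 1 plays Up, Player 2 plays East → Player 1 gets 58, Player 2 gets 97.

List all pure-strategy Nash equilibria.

(Up, East), (Down, West)

Player 1 against West: payoffs 58, 70 → best response Down.
Player 1 against East: payoffs 58, 12 → best response Up.
Player 2 against Up: payoffs 10, 97 → best response East.
Player 2 against Down: payoffs 65, 13 → best response West.
Mutual best responses: (Up, East); (Down, West).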